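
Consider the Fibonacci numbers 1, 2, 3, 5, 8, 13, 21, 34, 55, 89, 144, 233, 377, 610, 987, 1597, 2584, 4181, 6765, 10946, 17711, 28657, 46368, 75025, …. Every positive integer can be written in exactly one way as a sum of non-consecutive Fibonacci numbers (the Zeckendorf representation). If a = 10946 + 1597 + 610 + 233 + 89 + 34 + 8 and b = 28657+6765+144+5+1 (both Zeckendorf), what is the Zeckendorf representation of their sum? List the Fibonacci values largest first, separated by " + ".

46368 + 2584 + 89 + 34 + 13 + 1

The two numbers are 13517 and 35572, so their sum is 49089.
subtract 46368 from 49089: 2721 remains
subtract 2584 from 2721: 137 remains
subtract 89 from 137: 48 remains
subtract 34 from 48: 14 remains
subtract 13 from 14: 1 remains
subtract 1 from 1: 0 remains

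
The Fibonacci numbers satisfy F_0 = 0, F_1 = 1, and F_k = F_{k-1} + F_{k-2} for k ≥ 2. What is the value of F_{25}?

75025

Iterating the recurrence up to F_{19} = 4181 and F_{18} = 2584:
F_{20} = F_{19} + F_{18} = 4181 + 2584 = 6765
F_{21} = F_{20} + F_{19} = 6765 + 4181 = 10946
F_{22} = F_{21} + F_{20} = 10946 + 6765 = 17711
F_{23} = F_{22} + F_{21} = 17711 + 10946 = 28657
F_{24} = F_{23} + F_{22} = 28657 + 17711 = 46368
F_{25} = F_{24} + F_{23} = 46368 + 28657 = 75025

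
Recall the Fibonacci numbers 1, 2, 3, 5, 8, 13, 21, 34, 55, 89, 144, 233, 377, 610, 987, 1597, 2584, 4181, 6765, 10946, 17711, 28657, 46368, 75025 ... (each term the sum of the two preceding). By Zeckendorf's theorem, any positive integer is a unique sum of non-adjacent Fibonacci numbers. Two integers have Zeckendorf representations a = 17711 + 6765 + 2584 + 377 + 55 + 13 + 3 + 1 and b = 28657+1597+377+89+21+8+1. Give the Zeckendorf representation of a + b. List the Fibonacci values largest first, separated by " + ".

46368 + 10946 + 610 + 233 + 89 + 13

The two numbers are 27509 and 30750, so their sum is 58259.
Repeatedly subtract the largest Fibonacci number that fits:
take 46368 (≤ 58259); 58259 − 46368 = 11891
take 10946 (≤ 11891); 11891 − 10946 = 945
take 610 (≤ 945); 945 − 610 = 335
take 233 (≤ 335); 335 − 233 = 102
take 89 (≤ 102); 102 − 89 = 13
take 13 (≤ 13); 13 − 13 = 0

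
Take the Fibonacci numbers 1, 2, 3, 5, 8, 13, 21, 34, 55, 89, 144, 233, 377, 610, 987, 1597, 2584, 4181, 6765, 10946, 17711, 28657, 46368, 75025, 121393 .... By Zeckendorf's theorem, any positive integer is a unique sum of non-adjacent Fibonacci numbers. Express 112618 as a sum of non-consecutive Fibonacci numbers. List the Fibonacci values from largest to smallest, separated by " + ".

Greedy algorithm:
75025 ≤ 112618 < 121393, so take 75025; remainder 37593
28657 ≤ 37593 < 46368, so take 28657; remainder 8936
6765 ≤ 8936 < 10946, so take 6765; remainder 2171
1597 ≤ 2171 < 2584, so take 1597; remainder 574
377 ≤ 574 < 610, so take 377; remainder 197
144 ≤ 197 < 233, so take 144; remainder 53
34 ≤ 53 < 55, so take 34; remainder 19
13 ≤ 19 < 21, so take 13; remainder 6
5 ≤ 6 < 8, so take 5; remainder 1
1 ≤ 1 < 2, so take 1; remainder 0
So 112618 = 75025 + 28657 + 6765 + 1597 + 377 + 144 + 34 + 13 + 5 + 1, with no two terms consecutive in the sequence.

75025 + 28657 + 6765 + 1597 + 377 + 144 + 34 + 13 + 5 + 1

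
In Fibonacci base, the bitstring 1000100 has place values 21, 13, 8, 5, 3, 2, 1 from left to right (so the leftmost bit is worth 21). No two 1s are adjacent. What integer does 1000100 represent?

Summing the place values of the 1 bits: 21 + 3 = 24.

24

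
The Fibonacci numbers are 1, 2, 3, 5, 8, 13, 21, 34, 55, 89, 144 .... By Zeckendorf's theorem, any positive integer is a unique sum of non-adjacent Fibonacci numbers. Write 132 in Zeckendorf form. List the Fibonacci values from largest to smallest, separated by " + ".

Repeatedly subtract the largest Fibonacci number that fits:
89 ≤ 132 < 144, so take 89; remainder 43
34 ≤ 43 < 55, so take 34; remainder 9
8 ≤ 9 < 13, so take 8; remainder 1
1 ≤ 1 < 2, so take 1; remainder 0
So 132 = 89 + 34 + 8 + 1, with no two terms consecutive in the sequence.

89 + 34 + 8 + 1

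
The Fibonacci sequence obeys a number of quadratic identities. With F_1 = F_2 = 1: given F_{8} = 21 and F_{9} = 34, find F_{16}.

By the doubling identity F_{2k} = F_k(2F_{k+1} − F_k): F_{16} = 21·(2·34 − 21) = 21·47 = 987.

987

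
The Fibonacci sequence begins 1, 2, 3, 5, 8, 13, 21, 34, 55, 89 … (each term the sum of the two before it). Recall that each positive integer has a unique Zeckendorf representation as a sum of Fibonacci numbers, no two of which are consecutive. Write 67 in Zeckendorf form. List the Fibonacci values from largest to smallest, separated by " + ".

55 + 8 + 3 + 1

67: greatest Fibonacci not exceeding it is 55, leaving 12
12: greatest Fibonacci not exceeding it is 8, leaving 4
4: greatest Fibonacci not exceeding it is 3, leaving 1
1: greatest Fibonacci not exceeding it is 1, leaving 0
So 67 = 55 + 8 + 3 + 1, with no two terms consecutive in the sequence.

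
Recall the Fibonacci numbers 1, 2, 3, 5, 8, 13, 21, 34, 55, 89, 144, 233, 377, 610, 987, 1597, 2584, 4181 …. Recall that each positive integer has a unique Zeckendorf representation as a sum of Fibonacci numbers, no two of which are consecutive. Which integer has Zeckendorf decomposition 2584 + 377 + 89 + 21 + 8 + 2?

3081

2584 + 377 + 89 + 21 + 8 + 2 = 3081.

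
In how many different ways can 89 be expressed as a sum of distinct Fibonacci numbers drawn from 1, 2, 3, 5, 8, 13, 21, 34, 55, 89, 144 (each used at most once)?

5

89 = 89 = 55+34 = 55+21+13 = 55+21+8+5 = … (1 more), for 5 in all.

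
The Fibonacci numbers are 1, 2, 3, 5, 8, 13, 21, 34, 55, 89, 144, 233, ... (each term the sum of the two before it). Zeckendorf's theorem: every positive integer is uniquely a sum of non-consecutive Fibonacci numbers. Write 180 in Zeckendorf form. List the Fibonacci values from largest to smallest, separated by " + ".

144 + 34 + 2

Greedily peel off the largest Fibonacci term at each step:
subtract 144 from 180: 36 remains
subtract 34 from 36: 2 remains
subtract 2 from 2: 0 remains
So 180 = 144 + 34 + 2, with no two terms consecutive in the sequence.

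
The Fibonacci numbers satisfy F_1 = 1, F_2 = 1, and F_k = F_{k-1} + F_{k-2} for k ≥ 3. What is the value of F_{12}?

144

Iterating the recurrence up to F_{8} = 21 and F_{7} = 13:
F_{9} = F_{8} + F_{7} = 21 + 13 = 34
F_{10} = F_{9} + F_{8} = 34 + 21 = 55
F_{11} = F_{10} + F_{9} = 55 + 34 = 89
F_{12} = F_{11} + F_{10} = 89 + 55 = 144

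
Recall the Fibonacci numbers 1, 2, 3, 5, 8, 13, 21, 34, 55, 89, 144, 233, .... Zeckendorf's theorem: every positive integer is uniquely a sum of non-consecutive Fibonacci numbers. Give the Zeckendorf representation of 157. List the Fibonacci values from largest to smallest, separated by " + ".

144 ≤ 157 < 233, so take 144; remainder 13
13 ≤ 13 < 21, so take 13; remainder 0
So 157 = 144 + 13, with no two terms consecutive in the sequence.

144 + 13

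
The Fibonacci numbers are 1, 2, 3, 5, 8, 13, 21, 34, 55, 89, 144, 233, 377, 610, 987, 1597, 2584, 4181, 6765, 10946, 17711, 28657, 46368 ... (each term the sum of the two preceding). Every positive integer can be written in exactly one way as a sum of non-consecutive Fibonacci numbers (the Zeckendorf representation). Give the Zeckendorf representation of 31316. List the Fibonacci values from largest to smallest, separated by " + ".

28657 + 2584 + 55 + 13 + 5 + 2

subtract 28657 from 31316: 2659 remains
subtract 2584 from 2659: 75 remains
subtract 55 from 75: 20 remains
subtract 13 from 20: 7 remains
subtract 5 from 7: 2 remains
subtract 2 from 2: 0 remains
So 31316 = 28657 + 2584 + 55 + 13 + 5 + 2, with no two terms consecutive in the sequence.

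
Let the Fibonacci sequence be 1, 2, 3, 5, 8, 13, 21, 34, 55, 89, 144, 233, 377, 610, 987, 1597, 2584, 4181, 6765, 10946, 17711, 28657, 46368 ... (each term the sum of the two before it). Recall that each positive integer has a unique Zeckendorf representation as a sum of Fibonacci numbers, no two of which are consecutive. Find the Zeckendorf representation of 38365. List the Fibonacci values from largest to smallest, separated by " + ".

38365: greatest Fibonacci not exceeding it is 28657, leaving 9708
9708: greatest Fibonacci not exceeding it is 6765, leaving 2943
2943: greatest Fibonacci not exceeding it is 2584, leaving 359
359: greatest Fibonacci not exceeding it is 233, leaving 126
126: greatest Fibonacci not exceeding it is 89, leaving 37
37: greatest Fibonacci not exceeding it is 34, leaving 3
3: greatest Fibonacci not exceeding it is 3, leaving 0
So 38365 = 28657 + 6765 + 2584 + 233 + 89 + 34 + 3, with no two terms consecutive in the sequence.

28657 + 6765 + 2584 + 233 + 89 + 34 + 3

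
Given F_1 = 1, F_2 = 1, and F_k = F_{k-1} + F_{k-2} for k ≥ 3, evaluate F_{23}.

28657

Iterating the recurrence up to F_{17} = 1597 and F_{16} = 987:
F_{18} = F_{17} + F_{16} = 1597 + 987 = 2584
F_{19} = F_{18} + F_{17} = 2584 + 1597 = 4181
F_{20} = F_{19} + F_{18} = 4181 + 2584 = 6765
F_{21} = F_{20} + F_{19} = 6765 + 4181 = 10946
F_{22} = F_{21} + F_{20} = 10946 + 6765 = 17711
F_{23} = F_{22} + F_{21} = 17711 + 10946 = 28657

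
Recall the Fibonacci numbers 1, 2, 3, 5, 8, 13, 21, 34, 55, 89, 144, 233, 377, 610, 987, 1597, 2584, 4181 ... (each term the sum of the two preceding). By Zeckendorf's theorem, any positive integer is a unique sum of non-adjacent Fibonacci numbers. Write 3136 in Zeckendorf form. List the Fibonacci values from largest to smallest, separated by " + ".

2584 + 377 + 144 + 21 + 8 + 2

Greedily peel off the largest Fibonacci term at each step:
3136: greatest Fibonacci not exceeding it is 2584, leaving 552
552: greatest Fibonacci not exceeding it is 377, leaving 175
175: greatest Fibonacci not exceeding it is 144, leaving 31
31: greatest Fibonacci not exceeding it is 21, leaving 10
10: greatest Fibonacci not exceeding it is 8, leaving 2
2: greatest Fibonacci not exceeding it is 2, leaving 0
So 3136 = 2584 + 377 + 144 + 21 + 8 + 2, with no two terms consecutive in the sequence.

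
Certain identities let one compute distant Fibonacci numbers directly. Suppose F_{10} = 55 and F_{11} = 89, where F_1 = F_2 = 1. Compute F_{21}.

10946

By F_{2k+1} = F_k² + F_{k+1}²: F_{21} = 55² + 89² = 3025 + 7921 = 10946.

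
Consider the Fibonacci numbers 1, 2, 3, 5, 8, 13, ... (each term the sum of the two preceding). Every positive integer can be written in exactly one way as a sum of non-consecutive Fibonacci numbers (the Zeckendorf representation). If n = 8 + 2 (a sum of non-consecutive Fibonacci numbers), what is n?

10

8 + 2 = 10.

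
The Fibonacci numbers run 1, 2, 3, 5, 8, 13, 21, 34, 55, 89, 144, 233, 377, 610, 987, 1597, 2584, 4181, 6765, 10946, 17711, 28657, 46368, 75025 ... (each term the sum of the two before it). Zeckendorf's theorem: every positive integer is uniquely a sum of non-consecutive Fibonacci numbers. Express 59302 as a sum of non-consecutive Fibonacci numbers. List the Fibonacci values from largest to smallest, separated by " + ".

59302: greatest Fibonacci not exceeding it is 46368, leaving 12934
12934: greatest Fibonacci not exceeding it is 10946, leaving 1988
1988: greatest Fibonacci not exceeding it is 1597, leaving 391
391: greatest Fibonacci not exceeding it is 377, leaving 14
14: greatest Fibonacci not exceeding it is 13, leaving 1
1: greatest Fibonacci not exceeding it is 1, leaving 0
So 59302 = 46368 + 10946 + 1597 + 377 + 13 + 1, with no two terms consecutive in the sequence.

46368 + 10946 + 1597 + 377 + 13 + 1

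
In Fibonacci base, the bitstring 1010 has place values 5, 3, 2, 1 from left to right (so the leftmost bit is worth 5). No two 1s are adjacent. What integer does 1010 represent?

7

Summing the place values of the 1 bits: 5 + 2 = 7.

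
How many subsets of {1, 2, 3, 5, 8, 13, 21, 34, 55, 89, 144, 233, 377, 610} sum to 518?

10

Starting from the Zeckendorf form and repeatedly splitting a term F_k into F_{k−1} + F_{k−2} (when neither is already used) reaches every representation.
518 = 377+89+34+13+5 = 377+89+34+13+3+2 = 233+144+89+34+13+5 = … (7 more), for 10 in all.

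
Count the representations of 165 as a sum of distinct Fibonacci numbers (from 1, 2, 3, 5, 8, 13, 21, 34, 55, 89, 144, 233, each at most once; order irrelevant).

11

Starting from the Zeckendorf form and repeatedly splitting a term F_k into F_{k−1} + F_{k−2} (when neither is already used) reaches every representation.
165 = 144+21 = 144+13+8 = 89+55+21 = 144+13+5+3 = 89+55+13+8 = … (6 more), for 11 in all.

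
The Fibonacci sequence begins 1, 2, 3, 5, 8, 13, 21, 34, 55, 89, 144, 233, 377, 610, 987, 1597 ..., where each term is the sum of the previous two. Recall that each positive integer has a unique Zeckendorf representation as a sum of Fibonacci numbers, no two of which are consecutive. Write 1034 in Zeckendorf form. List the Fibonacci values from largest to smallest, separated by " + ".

987 + 34 + 13

1034: greatest Fibonacci not exceeding it is 987, leaving 47
47: greatest Fibonacci not exceeding it is 34, leaving 13
13: greatest Fibonacci not exceeding it is 13, leaving 0
So 1034 = 987 + 34 + 13, with no two terms consecutive in the sequence.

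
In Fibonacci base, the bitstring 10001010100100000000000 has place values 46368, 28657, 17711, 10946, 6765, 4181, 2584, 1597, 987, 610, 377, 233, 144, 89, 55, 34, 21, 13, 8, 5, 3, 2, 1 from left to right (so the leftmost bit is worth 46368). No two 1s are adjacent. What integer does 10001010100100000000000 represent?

Summing the place values of the 1 bits: 46368 + 6765 + 2584 + 987 + 233 = 56937.

56937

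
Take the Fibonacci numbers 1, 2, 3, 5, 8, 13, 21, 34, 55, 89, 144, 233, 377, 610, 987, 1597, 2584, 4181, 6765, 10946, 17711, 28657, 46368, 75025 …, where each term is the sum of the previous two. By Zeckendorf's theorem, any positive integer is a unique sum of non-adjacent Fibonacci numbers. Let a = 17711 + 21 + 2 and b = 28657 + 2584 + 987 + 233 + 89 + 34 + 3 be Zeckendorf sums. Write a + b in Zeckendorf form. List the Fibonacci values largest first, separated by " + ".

The two numbers are 17734 and 32587, so their sum is 50321.
Greedy algorithm:
46368 ≤ 50321 < 75025, so take 46368; remainder 3953
2584 ≤ 3953 < 4181, so take 2584; remainder 1369
987 ≤ 1369 < 1597, so take 987; remainder 382
377 ≤ 382 < 610, so take 377; remainder 5
5 ≤ 5 < 8, so take 5; remainder 0

46368 + 2584 + 987 + 377 + 5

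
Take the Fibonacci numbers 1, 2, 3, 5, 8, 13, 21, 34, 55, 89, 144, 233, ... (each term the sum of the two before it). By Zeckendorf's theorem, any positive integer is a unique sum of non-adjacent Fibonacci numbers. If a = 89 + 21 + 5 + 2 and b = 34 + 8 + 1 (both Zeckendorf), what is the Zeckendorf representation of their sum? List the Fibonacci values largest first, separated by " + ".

144 + 13 + 3

The two numbers are 117 and 43, so their sum is 160.
take 144 (≤ 160); 160 − 144 = 16
take 13 (≤ 16); 16 − 13 = 3
take 3 (≤ 3); 3 − 3 = 0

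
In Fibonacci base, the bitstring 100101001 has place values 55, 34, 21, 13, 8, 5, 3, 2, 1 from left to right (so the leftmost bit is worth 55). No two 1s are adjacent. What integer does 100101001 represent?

Summing the place values of the 1 bits: 55 + 13 + 5 + 1 = 74.

74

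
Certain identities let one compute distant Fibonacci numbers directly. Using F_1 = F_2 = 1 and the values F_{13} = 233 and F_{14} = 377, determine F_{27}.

196418

By F_{2k+1} = F_k² + F_{k+1}²: F_{27} = 233² + 377² = 54289 + 142129 = 196418.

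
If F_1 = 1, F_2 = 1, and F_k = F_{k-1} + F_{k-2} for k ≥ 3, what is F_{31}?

Iterating the recurrence up to F_{24} = 46368 and F_{23} = 28657:
F_{25} = F_{24} + F_{23} = 46368 + 28657 = 75025
F_{26} = F_{25} + F_{24} = 75025 + 46368 = 121393
F_{27} = F_{26} + F_{25} = 121393 + 75025 = 196418
F_{28} = F_{27} + F_{26} = 196418 + 121393 = 317811
F_{29} = F_{28} + F_{27} = 317811 + 196418 = 514229
F_{30} = F_{29} + F_{28} = 514229 + 317811 = 832040
F_{31} = F_{30} + F_{29} = 832040 + 514229 = 1346269

1346269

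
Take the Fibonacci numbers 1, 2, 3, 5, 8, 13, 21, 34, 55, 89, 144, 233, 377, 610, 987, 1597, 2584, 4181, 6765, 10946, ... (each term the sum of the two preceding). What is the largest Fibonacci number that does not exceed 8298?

6765

6765 ≤ 8298 < 10946, so the largest Fibonacci number not exceeding 8298 is 6765.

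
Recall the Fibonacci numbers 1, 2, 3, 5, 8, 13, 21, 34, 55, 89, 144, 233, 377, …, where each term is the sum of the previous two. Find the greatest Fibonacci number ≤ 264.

233 ≤ 264 < 377, so the largest Fibonacci number not exceeding 264 is 233.

233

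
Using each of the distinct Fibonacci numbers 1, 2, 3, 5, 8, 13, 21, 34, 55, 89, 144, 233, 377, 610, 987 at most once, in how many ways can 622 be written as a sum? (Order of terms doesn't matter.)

5

622 = 610+8+3+1 = 377+233+8+3+1 = 377+144+89+8+3+1 = 377+144+55+34+8+3+1 = 377+144+55+21+13+8+3+1 — 5 representations.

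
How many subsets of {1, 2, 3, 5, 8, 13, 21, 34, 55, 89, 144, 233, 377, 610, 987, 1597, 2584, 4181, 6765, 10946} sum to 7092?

7092 = 6765+233+89+5 = 6765+233+89+3+2 = 6765+233+55+34+5 = … (45 more), for 48 in all.

48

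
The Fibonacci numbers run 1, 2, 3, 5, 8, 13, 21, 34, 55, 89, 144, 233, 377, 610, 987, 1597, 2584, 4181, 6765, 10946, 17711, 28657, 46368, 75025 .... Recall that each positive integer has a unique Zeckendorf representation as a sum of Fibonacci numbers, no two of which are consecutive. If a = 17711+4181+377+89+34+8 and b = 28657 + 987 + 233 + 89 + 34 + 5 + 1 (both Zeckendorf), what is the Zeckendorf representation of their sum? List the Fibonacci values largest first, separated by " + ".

The two numbers are 22400 and 30006, so their sum is 52406.
Greedy algorithm:
subtract 46368 from 52406: 6038 remains
subtract 4181 from 6038: 1857 remains
subtract 1597 from 1857: 260 remains
subtract 233 from 260: 27 remains
subtract 21 from 27: 6 remains
subtract 5 from 6: 1 remains
subtract 1 from 1: 0 remains

46368 + 4181 + 1597 + 233 + 21 + 5 + 1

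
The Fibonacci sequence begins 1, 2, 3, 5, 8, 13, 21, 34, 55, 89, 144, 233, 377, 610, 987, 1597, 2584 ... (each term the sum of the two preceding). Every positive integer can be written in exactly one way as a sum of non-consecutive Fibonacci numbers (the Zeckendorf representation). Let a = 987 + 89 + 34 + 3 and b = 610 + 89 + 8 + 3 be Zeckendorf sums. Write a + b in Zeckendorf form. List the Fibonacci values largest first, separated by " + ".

The two numbers are 1113 and 710, so their sum is 1823.
take 1597 (≤ 1823); 1823 − 1597 = 226
take 144 (≤ 226); 226 − 144 = 82
take 55 (≤ 82); 82 − 55 = 27
take 21 (≤ 27); 27 − 21 = 6
take 5 (≤ 6); 6 − 5 = 1
take 1 (≤ 1); 1 − 1 = 0

1597 + 144 + 55 + 21 + 5 + 1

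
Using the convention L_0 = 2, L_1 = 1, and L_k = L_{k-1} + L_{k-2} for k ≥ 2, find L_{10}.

123

Iterating the recurrence up to L_{2} = 3 and L_{1} = 1:
L_{3} = L_{2} + L_{1} = 3 + 1 = 4
L_{4} = L_{3} + L_{2} = 4 + 3 = 7
L_{5} = L_{4} + L_{3} = 7 + 4 = 11
L_{6} = L_{5} + L_{4} = 11 + 7 = 18
L_{7} = L_{6} + L_{5} = 18 + 11 = 29
L_{8} = L_{7} + L_{6} = 29 + 18 = 47
L_{9} = L_{8} + L_{7} = 47 + 29 = 76
L_{10} = L_{9} + L_{8} = 76 + 47 = 123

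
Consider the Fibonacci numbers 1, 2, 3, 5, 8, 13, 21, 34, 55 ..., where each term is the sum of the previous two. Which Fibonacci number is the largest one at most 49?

34 ≤ 49 < 55, so the largest Fibonacci number not exceeding 49 is 34.

34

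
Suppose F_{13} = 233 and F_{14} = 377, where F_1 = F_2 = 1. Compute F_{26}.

By the doubling identity F_{2k} = F_k(2F_{k+1} − F_k): F_{26} = 233·(2·377 − 233) = 233·521 = 121393.

121393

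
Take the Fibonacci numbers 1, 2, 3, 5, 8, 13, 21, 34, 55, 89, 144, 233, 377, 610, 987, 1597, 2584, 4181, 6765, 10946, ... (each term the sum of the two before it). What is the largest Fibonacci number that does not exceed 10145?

6765

6765 ≤ 10145 < 10946, so the largest Fibonacci number not exceeding 10145 is 6765.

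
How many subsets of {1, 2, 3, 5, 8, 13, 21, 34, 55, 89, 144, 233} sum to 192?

10

192 = 144+34+13+1 = 144+34+8+5+1 = 89+55+34+13+1 = 144+34+8+3+2+1 = … (6 more), for 10 in all.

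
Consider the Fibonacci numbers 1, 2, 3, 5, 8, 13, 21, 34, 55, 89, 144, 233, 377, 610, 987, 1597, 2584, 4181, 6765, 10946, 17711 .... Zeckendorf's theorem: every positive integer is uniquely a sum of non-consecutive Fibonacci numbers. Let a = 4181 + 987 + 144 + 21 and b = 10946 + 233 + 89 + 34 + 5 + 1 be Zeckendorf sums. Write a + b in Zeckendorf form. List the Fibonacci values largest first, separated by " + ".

10946 + 4181 + 987 + 377 + 144 + 5 + 1

The two numbers are 5333 and 11308, so their sum is 16641.
Repeatedly subtract the largest Fibonacci number that fits:
largest Fibonacci ≤ 16641 is 10946; 16641 − 10946 = 5695
largest Fibonacci ≤ 5695 is 4181; 5695 − 4181 = 1514
largest Fibonacci ≤ 1514 is 987; 1514 − 987 = 527
largest Fibonacci ≤ 527 is 377; 527 − 377 = 150
largest Fibonacci ≤ 150 is 144; 150 − 144 = 6
largest Fibonacci ≤ 6 is 5; 6 − 5 = 1
largest Fibonacci ≤ 1 is 1; 1 − 1 = 0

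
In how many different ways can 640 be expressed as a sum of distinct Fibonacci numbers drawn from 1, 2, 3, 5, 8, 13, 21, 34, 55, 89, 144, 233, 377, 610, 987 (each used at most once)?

12

Starting from the Zeckendorf form and repeatedly splitting a term F_k into F_{k−1} + F_{k−2} (when neither is already used) reaches every representation.
640 = 610+21+8+1 = 610+21+5+3+1 = 377+233+21+8+1 = … (9 more), for 12 in all.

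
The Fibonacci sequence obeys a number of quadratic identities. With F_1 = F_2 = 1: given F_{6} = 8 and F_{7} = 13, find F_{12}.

144

By the doubling identity F_{2k} = F_k(2F_{k+1} − F_k): F_{12} = 8·(2·13 − 8) = 8·18 = 144.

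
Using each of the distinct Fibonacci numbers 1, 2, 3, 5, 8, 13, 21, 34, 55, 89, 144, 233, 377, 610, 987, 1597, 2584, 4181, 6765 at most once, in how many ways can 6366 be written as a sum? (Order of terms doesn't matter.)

12

Starting from the Zeckendorf form and repeatedly splitting a term F_k into F_{k−1} + F_{k−2} (when neither is already used) reaches every representation.
6366 = 4181+1597+377+144+55+8+3+1 = 4181+1597+377+144+34+21+8+3+1 = 4181+987+610+377+144+55+8+3+1 = … (9 more), for 12 in all.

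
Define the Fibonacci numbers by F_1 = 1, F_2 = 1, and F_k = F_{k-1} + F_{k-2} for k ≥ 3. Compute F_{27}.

196418

Iterating the recurrence up to F_{22} = 17711 and F_{21} = 10946:
F_{23} = F_{22} + F_{21} = 17711 + 10946 = 28657
F_{24} = F_{23} + F_{22} = 28657 + 17711 = 46368
F_{25} = F_{24} + F_{23} = 46368 + 28657 = 75025
F_{26} = F_{25} + F_{24} = 75025 + 46368 = 121393
F_{27} = F_{26} + F_{25} = 121393 + 75025 = 196418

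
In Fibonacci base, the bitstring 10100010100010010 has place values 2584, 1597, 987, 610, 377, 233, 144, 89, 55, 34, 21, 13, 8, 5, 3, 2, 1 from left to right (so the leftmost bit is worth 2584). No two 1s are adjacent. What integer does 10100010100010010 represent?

3780

Summing the place values of the 1 bits: 2584 + 987 + 144 + 55 + 8 + 2 = 3780.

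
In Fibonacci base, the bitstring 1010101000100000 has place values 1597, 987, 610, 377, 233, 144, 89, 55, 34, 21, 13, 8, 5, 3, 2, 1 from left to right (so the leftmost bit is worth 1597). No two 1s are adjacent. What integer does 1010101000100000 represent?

Summing the place values of the 1 bits: 1597 + 610 + 233 + 89 + 13 = 2542.

2542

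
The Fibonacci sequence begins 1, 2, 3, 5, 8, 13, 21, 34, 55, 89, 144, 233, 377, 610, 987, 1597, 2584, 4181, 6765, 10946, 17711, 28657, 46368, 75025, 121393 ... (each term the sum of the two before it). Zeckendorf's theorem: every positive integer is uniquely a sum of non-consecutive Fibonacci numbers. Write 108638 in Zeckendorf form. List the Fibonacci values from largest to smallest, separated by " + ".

75025 + 28657 + 4181 + 610 + 144 + 21

75025 ≤ 108638 < 121393, so take 75025; remainder 33613
28657 ≤ 33613 < 46368, so take 28657; remainder 4956
4181 ≤ 4956 < 6765, so take 4181; remainder 775
610 ≤ 775 < 987, so take 610; remainder 165
144 ≤ 165 < 233, so take 144; remainder 21
21 ≤ 21 < 34, so take 21; remainder 0
So 108638 = 75025 + 28657 + 4181 + 610 + 144 + 21, with no two terms consecutive in the sequence.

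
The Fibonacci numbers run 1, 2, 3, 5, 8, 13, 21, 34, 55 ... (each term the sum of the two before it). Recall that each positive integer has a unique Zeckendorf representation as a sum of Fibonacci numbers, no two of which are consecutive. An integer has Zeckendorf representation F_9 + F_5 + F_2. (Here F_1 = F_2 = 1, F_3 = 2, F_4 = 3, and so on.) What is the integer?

F_9 + F_5 + F_2 = 34 + 5 + 1 = 40.

40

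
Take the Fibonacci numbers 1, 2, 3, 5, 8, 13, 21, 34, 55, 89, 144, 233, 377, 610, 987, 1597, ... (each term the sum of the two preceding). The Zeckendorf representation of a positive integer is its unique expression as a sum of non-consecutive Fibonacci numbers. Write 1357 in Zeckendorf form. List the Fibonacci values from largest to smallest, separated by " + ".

Greedy algorithm:
subtract 987 from 1357: 370 remains
subtract 233 from 370: 137 remains
subtract 89 from 137: 48 remains
subtract 34 from 48: 14 remains
subtract 13 from 14: 1 remains
subtract 1 from 1: 0 remains
So 1357 = 987 + 233 + 89 + 34 + 13 + 1, with no two terms consecutive in the sequence.

987 + 233 + 89 + 34 + 13 + 1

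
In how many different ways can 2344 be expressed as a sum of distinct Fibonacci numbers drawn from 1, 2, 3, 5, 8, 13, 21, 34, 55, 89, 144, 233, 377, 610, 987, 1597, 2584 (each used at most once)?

Each representation comes from the Zeckendorf form by replacing some F_k with F_{k−1} + F_{k−2} where possible.
2344 = 1597+610+89+34+13+1 = 1597+610+89+34+8+5+1 = 1597+377+233+89+34+13+1 = 1597+610+89+34+8+3+2+1 = … (21 more), for 25 in all.

25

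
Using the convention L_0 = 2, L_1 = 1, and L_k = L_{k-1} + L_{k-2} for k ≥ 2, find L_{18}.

5778

Iterating the recurrence up to L_{11} = 199 and L_{10} = 123:
L_{12} = L_{11} + L_{10} = 199 + 123 = 322
L_{13} = L_{12} + L_{11} = 322 + 199 = 521
L_{14} = L_{13} + L_{12} = 521 + 322 = 843
L_{15} = L_{14} + L_{13} = 843 + 521 = 1364
L_{16} = L_{15} + L_{14} = 1364 + 843 = 2207
L_{17} = L_{16} + L_{15} = 2207 + 1364 = 3571
L_{18} = L_{17} + L_{16} = 3571 + 2207 = 5778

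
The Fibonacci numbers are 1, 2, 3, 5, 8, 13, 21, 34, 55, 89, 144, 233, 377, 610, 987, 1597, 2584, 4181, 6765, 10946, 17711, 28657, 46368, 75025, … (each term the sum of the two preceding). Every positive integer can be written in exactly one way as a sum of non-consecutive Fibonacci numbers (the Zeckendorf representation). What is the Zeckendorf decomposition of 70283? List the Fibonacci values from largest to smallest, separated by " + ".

subtract 46368 from 70283: 23915 remains
subtract 17711 from 23915: 6204 remains
subtract 4181 from 6204: 2023 remains
subtract 1597 from 2023: 426 remains
subtract 377 from 426: 49 remains
subtract 34 from 49: 15 remains
subtract 13 from 15: 2 remains
subtract 2 from 2: 0 remains
So 70283 = 46368 + 17711 + 4181 + 1597 + 377 + 34 + 13 + 2, with no two terms consecutive in the sequence.

46368 + 17711 + 4181 + 1597 + 377 + 34 + 13 + 2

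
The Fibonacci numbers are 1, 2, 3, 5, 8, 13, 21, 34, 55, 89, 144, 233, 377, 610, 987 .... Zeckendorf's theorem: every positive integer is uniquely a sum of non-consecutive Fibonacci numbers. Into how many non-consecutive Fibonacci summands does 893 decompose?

take 610 (≤ 893); 893 − 610 = 283
take 233 (≤ 283); 283 − 233 = 50
take 34 (≤ 50); 50 − 34 = 16
take 13 (≤ 16); 16 − 13 = 3
take 3 (≤ 3); 3 − 3 = 0
893 = 610 + 233 + 34 + 13 + 3, which has 5 terms.

5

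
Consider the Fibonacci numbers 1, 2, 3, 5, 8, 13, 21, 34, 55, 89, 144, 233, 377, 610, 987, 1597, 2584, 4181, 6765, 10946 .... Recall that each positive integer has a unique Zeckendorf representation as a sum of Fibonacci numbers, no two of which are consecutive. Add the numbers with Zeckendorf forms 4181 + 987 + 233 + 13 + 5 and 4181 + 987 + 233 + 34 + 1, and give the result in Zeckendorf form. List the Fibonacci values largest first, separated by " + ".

6765 + 2584 + 987 + 377 + 89 + 34 + 13 + 5 + 1

The two numbers are 5419 and 5436, so their sum is 10855.
10855: greatest Fibonacci not exceeding it is 6765, leaving 4090
4090: greatest Fibonacci not exceeding it is 2584, leaving 1506
1506: greatest Fibonacci not exceeding it is 987, leaving 519
519: greatest Fibonacci not exceeding it is 377, leaving 142
142: greatest Fibonacci not exceeding it is 89, leaving 53
53: greatest Fibonacci not exceeding it is 34, leaving 19
19: greatest Fibonacci not exceeding it is 13, leaving 6
6: greatest Fibonacci not exceeding it is 5, leaving 1
1: greatest Fibonacci not exceeding it is 1, leaving 0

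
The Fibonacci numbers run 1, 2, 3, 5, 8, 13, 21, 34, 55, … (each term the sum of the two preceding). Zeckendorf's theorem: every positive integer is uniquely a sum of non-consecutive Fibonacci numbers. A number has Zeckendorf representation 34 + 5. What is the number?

39

34 + 5 = 39.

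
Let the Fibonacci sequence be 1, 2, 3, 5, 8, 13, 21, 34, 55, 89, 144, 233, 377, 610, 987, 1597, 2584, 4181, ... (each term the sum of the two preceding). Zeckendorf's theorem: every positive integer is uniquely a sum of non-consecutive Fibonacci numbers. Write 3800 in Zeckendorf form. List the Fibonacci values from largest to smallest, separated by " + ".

3800 − 2584 = 1216
1216 − 987 = 229
229 − 144 = 85
85 − 55 = 30
30 − 21 = 9
9 − 8 = 1
1 − 1 = 0
So 3800 = 2584 + 987 + 144 + 55 + 21 + 8 + 1, with no two terms consecutive in the sequence.

2584 + 987 + 144 + 55 + 21 + 8 + 1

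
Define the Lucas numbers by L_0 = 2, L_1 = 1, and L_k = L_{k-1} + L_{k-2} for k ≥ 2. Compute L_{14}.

843

Iterating the recurrence up to L_{10} = 123 and L_{9} = 76:
L_{11} = L_{10} + L_{9} = 123 + 76 = 199
L_{12} = L_{11} + L_{10} = 199 + 123 = 322
L_{13} = L_{12} + L_{11} = 322 + 199 = 521
L_{14} = L_{13} + L_{12} = 521 + 322 = 843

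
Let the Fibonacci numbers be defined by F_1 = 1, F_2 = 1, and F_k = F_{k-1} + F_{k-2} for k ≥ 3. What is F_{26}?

Iterating the recurrence up to F_{20} = 6765 and F_{19} = 4181:
F_{21} = F_{20} + F_{19} = 6765 + 4181 = 10946
F_{22} = F_{21} + F_{20} = 10946 + 6765 = 17711
F_{23} = F_{22} + F_{21} = 17711 + 10946 = 28657
F_{24} = F_{23} + F_{22} = 28657 + 17711 = 46368
F_{25} = F_{24} + F_{23} = 46368 + 28657 = 75025
F_{26} = F_{25} + F_{24} = 75025 + 46368 = 121393

121393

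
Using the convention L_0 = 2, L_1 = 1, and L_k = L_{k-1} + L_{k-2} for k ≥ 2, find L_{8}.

Iterating the recurrence up to L_{3} = 4 and L_{2} = 3:
L_{4} = L_{3} + L_{2} = 4 + 3 = 7
L_{5} = L_{4} + L_{3} = 7 + 4 = 11
L_{6} = L_{5} + L_{4} = 11 + 7 = 18
L_{7} = L_{6} + L_{5} = 18 + 11 = 29
L_{8} = L_{7} + L_{6} = 29 + 18 = 47

47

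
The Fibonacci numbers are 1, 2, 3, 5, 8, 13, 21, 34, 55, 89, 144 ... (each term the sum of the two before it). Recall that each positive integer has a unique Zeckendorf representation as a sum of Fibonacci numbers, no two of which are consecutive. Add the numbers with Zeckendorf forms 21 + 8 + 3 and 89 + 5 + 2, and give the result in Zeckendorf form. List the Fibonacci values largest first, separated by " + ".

89 + 34 + 5

The two numbers are 32 and 96, so their sum is 128.
Greedily peel off the largest Fibonacci term at each step:
128: greatest Fibonacci not exceeding it is 89, leaving 39
39: greatest Fibonacci not exceeding it is 34, leaving 5
5: greatest Fibonacci not exceeding it is 5, leaving 0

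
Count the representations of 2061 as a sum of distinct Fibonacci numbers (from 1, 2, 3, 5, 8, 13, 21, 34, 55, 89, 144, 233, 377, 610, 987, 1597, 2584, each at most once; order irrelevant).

22

Starting from the Zeckendorf form and repeatedly splitting a term F_k into F_{k−1} + F_{k−2} (when neither is already used) reaches every representation.
2061 = 1597+377+55+21+8+3 = 1597+377+55+21+8+2+1 = 1597+233+144+55+21+8+3 = 987+610+377+55+21+8+3 = 1597+377+55+21+5+3+2+1 = … (17 more), for 22 in all.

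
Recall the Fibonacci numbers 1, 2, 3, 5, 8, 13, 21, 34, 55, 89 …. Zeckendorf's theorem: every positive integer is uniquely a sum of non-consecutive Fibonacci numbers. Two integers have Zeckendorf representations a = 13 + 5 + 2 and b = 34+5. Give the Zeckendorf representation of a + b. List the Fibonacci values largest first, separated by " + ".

55 + 3 + 1

The two numbers are 20 and 39, so their sum is 59.
Greedy algorithm:
55 ≤ 59 < 89, so take 55; remainder 4
3 ≤ 4 < 5, so take 3; remainder 1
1 ≤ 1 < 2, so take 1; remainder 0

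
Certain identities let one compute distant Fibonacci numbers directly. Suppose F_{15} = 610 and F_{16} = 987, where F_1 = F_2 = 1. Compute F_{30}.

832040

By the doubling identity F_{2k} = F_k(2F_{k+1} − F_k): F_{30} = 610·(2·987 − 610) = 610·1364 = 832040.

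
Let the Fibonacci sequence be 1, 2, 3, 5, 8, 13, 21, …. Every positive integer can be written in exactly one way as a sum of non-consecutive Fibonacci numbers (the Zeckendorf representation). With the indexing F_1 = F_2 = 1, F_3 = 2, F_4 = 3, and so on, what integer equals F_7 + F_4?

F_7 + F_4 = 13 + 3 = 16.

16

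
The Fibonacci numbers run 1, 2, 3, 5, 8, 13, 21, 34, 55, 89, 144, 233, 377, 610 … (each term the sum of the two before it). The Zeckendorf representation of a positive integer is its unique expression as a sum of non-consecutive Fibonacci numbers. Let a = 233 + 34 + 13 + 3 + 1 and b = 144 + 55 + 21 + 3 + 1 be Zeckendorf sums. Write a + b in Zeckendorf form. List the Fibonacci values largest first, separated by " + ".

377 + 89 + 34 + 8

The two numbers are 284 and 224, so their sum is 508.
Repeatedly subtract the largest Fibonacci number that fits:
largest Fibonacci ≤ 508 is 377; 508 − 377 = 131
largest Fibonacci ≤ 131 is 89; 131 − 89 = 42
largest Fibonacci ≤ 42 is 34; 42 − 34 = 8
largest Fibonacci ≤ 8 is 8; 8 − 8 = 0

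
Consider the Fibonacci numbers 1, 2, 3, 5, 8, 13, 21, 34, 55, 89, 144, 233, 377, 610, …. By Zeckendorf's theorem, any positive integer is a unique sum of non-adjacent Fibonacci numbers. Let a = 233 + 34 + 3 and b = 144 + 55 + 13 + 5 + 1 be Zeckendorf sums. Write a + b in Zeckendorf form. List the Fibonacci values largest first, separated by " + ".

The two numbers are 270 and 218, so their sum is 488.
Greedily peel off the largest Fibonacci term at each step:
subtract 377 from 488: 111 remains
subtract 89 from 111: 22 remains
subtract 21 from 22: 1 remains
subtract 1 from 1: 0 remains

377 + 89 + 21 + 1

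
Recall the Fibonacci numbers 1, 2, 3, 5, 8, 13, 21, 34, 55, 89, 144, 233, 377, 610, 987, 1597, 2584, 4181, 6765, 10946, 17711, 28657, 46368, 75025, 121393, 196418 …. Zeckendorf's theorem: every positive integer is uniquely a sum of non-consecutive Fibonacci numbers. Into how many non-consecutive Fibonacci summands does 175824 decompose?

8

121393 ≤ 175824 < 196418, so take 121393; remainder 54431
46368 ≤ 54431 < 75025, so take 46368; remainder 8063
6765 ≤ 8063 < 10946, so take 6765; remainder 1298
987 ≤ 1298 < 1597, so take 987; remainder 311
233 ≤ 311 < 377, so take 233; remainder 78
55 ≤ 78 < 89, so take 55; remainder 23
21 ≤ 23 < 34, so take 21; remainder 2
2 ≤ 2 < 3, so take 2; remainder 0
175824 = 121393 + 46368 + 6765 + 987 + 233 + 55 + 21 + 2, which has 8 terms.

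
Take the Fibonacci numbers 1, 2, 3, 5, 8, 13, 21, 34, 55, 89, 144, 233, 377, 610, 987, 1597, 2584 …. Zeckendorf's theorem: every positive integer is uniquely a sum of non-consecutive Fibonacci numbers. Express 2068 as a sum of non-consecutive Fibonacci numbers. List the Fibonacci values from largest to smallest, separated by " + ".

Repeatedly subtract the largest Fibonacci number that fits:
subtract 1597 from 2068: 471 remains
subtract 377 from 471: 94 remains
subtract 89 from 94: 5 remains
subtract 5 from 5: 0 remains
So 2068 = 1597 + 377 + 89 + 5, with no two terms consecutive in the sequence.

1597 + 377 + 89 + 5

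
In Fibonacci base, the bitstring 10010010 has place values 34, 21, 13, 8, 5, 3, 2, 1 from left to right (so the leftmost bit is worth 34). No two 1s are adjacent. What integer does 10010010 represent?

44

Summing the place values of the 1 bits: 34 + 8 + 2 = 44.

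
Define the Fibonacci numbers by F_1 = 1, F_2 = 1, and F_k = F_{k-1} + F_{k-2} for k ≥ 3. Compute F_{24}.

46368

Iterating the recurrence up to F_{16} = 987 and F_{15} = 610:
F_{17} = F_{16} + F_{15} = 987 + 610 = 1597
F_{18} = F_{17} + F_{16} = 1597 + 987 = 2584
F_{19} = F_{18} + F_{17} = 2584 + 1597 = 4181
F_{20} = F_{19} + F_{18} = 4181 + 2584 = 6765
F_{21} = F_{20} + F_{19} = 6765 + 4181 = 10946
F_{22} = F_{21} + F_{20} = 10946 + 6765 = 17711
F_{23} = F_{22} + F_{21} = 17711 + 10946 = 28657
F_{24} = F_{23} + F_{22} = 28657 + 17711 = 46368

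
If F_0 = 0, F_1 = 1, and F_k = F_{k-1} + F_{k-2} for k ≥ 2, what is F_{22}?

17711

Iterating the recurrence up to F_{15} = 610 and F_{14} = 377:
F_{16} = F_{15} + F_{14} = 610 + 377 = 987
F_{17} = F_{16} + F_{15} = 987 + 610 = 1597
F_{18} = F_{17} + F_{16} = 1597 + 987 = 2584
F_{19} = F_{18} + F_{17} = 2584 + 1597 = 4181
F_{20} = F_{19} + F_{18} = 4181 + 2584 = 6765
F_{21} = F_{20} + F_{19} = 6765 + 4181 = 10946
F_{22} = F_{21} + F_{20} = 10946 + 6765 = 17711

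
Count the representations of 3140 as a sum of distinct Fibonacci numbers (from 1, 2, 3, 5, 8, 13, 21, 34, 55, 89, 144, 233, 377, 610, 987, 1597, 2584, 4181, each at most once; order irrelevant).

Starting from the Zeckendorf form and repeatedly splitting a term F_k into F_{k−1} + F_{k−2} (when neither is already used) reaches every representation.
3140 = 2584+377+144+34+1 = 2584+377+144+21+13+1 = 2584+377+89+55+34+1 = … (25 more), for 28 in all.

28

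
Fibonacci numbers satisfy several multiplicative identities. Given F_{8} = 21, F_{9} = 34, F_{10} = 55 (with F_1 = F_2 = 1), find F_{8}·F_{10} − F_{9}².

21·55 − 34² = 1155 − 1156 = -1. (Cassini's identity: F_{k−1}F_{k+1} − F_k² = (−1)^k.)

-1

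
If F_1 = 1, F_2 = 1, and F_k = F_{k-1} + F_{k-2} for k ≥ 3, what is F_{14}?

Iterating the recurrence up to F_{7} = 13 and F_{6} = 8:
F_{8} = F_{7} + F_{6} = 13 + 8 = 21
F_{9} = F_{8} + F_{7} = 21 + 13 = 34
F_{10} = F_{9} + F_{8} = 34 + 21 = 55
F_{11} = F_{10} + F_{9} = 55 + 34 = 89
F_{12} = F_{11} + F_{10} = 89 + 55 = 144
F_{13} = F_{12} + F_{11} = 144 + 89 = 233
F_{14} = F_{13} + F_{12} = 233 + 144 = 377

377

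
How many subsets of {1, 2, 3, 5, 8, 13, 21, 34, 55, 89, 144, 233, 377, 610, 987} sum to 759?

759 = 610+144+5 = 610+144+3+2 = 610+89+55+5 = … (13 more), for 16 in all.

16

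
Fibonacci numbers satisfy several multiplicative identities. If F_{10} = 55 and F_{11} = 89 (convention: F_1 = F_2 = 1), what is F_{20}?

6765

By the doubling identity F_{2k} = F_k(2F_{k+1} − F_k): F_{20} = 55·(2·89 − 55) = 55·123 = 6765.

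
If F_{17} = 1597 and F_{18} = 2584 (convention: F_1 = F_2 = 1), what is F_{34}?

By the doubling identity F_{2k} = F_k(2F_{k+1} − F_k): F_{34} = 1597·(2·2584 − 1597) = 1597·3571 = 5702887.

5702887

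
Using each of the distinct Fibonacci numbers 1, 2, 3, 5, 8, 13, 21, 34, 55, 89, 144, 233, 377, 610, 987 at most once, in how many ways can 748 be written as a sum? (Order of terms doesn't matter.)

9

748 = 610+89+34+13+2 = 610+89+34+8+5+2 = 377+233+89+34+13+2 = 610+89+21+13+8+5+2 = … (5 more), for 9 in all.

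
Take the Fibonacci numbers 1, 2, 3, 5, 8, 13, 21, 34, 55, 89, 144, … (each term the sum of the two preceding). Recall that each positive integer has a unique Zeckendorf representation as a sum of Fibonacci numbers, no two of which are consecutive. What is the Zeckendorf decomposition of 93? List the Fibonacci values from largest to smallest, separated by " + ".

Repeatedly subtract the largest Fibonacci number that fits:
93 − 89 = 4
4 − 3 = 1
1 − 1 = 0
So 93 = 89 + 3 + 1, with no two terms consecutive in the sequence.

89 + 3 + 1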